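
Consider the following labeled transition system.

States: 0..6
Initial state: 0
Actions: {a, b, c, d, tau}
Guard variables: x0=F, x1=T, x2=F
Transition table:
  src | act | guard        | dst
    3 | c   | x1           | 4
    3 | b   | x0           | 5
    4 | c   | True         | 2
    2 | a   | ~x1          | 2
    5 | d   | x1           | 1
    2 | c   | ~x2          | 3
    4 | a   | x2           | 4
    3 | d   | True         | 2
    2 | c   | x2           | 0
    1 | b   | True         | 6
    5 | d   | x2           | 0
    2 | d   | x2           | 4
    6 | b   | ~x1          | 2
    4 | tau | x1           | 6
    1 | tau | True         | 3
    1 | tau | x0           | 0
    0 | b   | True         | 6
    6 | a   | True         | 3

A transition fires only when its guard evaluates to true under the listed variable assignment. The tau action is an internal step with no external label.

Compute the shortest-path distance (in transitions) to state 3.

Breadth-first toward 3:
  L0 = {0}
  L1 = {6}
  L2 = {3}
3 enters at depth 2; path b·a

Answer: 2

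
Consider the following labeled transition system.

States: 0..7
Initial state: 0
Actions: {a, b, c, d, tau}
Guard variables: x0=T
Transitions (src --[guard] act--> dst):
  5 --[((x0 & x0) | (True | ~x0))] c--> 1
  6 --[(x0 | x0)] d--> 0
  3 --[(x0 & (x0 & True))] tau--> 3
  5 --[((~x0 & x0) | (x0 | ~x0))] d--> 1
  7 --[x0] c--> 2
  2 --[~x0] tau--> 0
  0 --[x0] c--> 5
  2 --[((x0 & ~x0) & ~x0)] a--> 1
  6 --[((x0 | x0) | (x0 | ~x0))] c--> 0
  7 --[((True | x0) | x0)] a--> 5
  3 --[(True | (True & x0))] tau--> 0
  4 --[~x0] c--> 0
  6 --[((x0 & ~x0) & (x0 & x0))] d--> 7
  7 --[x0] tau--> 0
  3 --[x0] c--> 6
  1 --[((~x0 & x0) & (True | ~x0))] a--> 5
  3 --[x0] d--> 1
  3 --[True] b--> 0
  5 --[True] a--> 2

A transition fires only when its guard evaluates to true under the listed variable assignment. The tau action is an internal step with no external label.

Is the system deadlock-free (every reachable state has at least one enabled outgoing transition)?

Reach set: {0,1,2,5}
  0: c→5  [1 out]
  1: ∅  [deadlock]
  2: ∅  [deadlock]
  5: a→2  c→1  d→1  [3 out]
witness 1: c·c

Answer: DEADLOCK at state 1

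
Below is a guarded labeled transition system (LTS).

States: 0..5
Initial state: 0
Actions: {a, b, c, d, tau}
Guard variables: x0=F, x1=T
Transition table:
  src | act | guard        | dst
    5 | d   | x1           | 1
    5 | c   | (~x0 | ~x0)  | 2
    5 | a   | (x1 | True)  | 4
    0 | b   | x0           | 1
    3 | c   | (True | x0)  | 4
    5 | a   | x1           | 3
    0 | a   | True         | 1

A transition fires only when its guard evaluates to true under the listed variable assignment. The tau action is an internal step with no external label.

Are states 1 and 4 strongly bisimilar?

Answer: BISIMILAR

Working:
Compute ~ classes (split until stable):
  P[0] = {{0,1,2,3,4,5}}
  P[1] = {{0},{1,2,4},{3},{5}}
Fixed point at round 2; 4 class(es).
[1]={1,2,4}  [4]={1,2,4}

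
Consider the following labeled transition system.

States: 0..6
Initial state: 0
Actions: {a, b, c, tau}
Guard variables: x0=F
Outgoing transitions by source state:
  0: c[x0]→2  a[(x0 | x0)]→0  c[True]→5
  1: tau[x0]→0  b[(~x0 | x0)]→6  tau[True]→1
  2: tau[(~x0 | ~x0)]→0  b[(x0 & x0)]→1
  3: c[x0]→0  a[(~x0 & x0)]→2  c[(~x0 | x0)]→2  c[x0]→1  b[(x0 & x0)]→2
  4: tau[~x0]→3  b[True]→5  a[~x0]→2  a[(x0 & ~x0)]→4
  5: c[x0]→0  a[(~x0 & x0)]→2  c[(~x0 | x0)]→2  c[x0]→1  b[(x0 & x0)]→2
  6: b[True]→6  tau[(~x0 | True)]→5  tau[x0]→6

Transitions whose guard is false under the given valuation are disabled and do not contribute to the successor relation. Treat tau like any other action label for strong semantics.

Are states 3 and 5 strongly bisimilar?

Compute ~ classes (split until stable):
  P[0] = {{0,1,2,3,4,5,6}}
  P[1] = {{0,3,5},{1,6},{2},{4}}
  P[2] = {{0},{1},{2},{3,5},{4},{6}}
Fixed point at round 3; 6 class(es).
3∈{3,5}, 5∈{3,5}

Answer: BISIMILAR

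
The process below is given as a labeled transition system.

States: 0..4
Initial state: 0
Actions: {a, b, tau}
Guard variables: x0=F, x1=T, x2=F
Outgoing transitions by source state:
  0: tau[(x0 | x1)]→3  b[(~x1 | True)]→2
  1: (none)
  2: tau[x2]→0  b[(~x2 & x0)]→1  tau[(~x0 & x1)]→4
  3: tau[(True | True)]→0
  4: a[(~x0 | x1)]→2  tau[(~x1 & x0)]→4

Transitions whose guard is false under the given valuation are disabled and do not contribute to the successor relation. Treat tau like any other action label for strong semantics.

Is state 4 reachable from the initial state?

Guard filter leaves 5 enabled edge(s).
L0 = {0}
L1 = {2,3}  total {0,2,3}
L2 = {4}  total {0,2,3,4}
Reach set: {0,2,3,4}
trace reaching 4: b·tau

Answer: REACHABLE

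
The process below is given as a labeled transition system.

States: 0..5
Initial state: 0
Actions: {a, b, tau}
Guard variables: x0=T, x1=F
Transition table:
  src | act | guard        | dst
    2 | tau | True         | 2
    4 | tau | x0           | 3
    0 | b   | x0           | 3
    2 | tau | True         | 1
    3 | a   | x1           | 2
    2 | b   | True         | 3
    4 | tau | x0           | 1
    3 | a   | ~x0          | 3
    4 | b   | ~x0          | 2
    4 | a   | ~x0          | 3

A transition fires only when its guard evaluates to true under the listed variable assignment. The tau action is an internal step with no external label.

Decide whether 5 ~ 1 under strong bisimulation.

Refine partition for ~:
  P[0] = {{0,1,2,3,4,5}}
  P[1] = {{0},{1,3,5},{2},{4}}
stable after 2 split(s): 4 block(s)
class of 5: {1,3,5}; class of 1: {1,3,5}

Answer: BISIMILAR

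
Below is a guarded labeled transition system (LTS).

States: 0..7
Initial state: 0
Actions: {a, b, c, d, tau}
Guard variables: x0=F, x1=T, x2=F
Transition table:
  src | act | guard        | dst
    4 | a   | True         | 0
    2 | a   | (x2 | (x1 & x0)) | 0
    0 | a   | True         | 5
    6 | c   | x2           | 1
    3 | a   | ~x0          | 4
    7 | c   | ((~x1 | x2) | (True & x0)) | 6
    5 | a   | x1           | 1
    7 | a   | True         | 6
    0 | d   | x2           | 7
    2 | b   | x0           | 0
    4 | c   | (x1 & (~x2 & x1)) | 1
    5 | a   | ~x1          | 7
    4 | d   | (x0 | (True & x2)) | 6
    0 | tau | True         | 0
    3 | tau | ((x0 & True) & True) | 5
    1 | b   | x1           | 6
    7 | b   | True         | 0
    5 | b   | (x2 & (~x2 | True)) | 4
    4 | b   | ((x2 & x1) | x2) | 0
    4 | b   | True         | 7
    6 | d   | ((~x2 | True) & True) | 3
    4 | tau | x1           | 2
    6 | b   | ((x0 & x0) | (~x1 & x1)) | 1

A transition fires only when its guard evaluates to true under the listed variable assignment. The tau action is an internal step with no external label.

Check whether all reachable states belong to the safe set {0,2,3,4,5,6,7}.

Answer: INVARIANT VIOLATED at state 1

Trace:
Safe = {0,2,3,4,5,6,7}
Reachable = {0,1,2,3,4,5,6,7}
  0: ok
  1: ✗ unsafe
  2: ok
  3: ok
  4: ok
  5: ok
  6: ok
  7: ok
counterexample path to 1: a·a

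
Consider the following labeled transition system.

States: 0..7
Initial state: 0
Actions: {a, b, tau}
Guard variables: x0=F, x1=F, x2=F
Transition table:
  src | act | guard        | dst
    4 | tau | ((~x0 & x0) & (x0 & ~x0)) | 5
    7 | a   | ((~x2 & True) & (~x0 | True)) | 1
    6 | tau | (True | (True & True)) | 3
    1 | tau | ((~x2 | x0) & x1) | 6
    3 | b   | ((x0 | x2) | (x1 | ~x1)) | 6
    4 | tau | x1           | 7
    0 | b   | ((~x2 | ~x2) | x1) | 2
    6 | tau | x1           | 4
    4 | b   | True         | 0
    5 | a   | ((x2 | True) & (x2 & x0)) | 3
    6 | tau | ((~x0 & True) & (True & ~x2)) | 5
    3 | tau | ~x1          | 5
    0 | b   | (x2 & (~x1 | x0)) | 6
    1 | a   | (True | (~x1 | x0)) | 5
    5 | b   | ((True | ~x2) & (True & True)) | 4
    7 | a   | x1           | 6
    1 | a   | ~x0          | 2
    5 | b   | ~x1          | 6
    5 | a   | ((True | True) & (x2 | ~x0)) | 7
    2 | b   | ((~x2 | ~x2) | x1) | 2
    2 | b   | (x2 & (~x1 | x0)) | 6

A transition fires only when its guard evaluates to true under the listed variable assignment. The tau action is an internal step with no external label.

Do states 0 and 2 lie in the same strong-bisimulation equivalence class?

Refine partition for ~:
  π0 = {{0,1,2,3,4,5,6,7}}
  π1 = {{0,2,4},{1,7},{3},{5},{6}}
  π2 = {{0,2,4},{1},{3},{5},{6},{7}}
6 equivalence class(es) (converged in 3)
class of 0: {0,2,4}; class of 2: {0,2,4}

Answer: BISIMILAR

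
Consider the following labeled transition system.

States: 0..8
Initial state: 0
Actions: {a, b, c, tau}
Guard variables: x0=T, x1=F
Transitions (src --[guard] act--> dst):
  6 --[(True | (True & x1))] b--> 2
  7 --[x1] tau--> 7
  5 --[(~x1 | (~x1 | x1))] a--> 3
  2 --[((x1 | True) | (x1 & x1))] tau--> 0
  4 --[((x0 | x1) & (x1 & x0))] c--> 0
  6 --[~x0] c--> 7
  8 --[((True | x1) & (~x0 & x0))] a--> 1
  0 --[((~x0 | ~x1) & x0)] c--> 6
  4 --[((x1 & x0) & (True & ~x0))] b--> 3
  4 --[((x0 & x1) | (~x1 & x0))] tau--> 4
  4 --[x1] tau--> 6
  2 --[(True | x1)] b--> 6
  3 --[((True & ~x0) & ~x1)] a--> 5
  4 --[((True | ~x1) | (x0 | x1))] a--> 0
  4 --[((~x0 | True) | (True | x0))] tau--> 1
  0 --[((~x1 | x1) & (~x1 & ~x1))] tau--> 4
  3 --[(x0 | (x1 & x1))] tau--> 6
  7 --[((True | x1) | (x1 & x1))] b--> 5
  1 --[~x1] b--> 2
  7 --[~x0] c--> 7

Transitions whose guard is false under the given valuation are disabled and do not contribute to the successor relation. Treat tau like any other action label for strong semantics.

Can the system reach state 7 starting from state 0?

Answer: UNREACHABLE

Working:
Guard filter leaves 12 enabled edge(s).
depth 0: {0}
depth 1: {4,6}  total {0,4,6}
depth 2: {1,2}  total {0,1,2,4,6}
Reachable = {0,1,2,4,6}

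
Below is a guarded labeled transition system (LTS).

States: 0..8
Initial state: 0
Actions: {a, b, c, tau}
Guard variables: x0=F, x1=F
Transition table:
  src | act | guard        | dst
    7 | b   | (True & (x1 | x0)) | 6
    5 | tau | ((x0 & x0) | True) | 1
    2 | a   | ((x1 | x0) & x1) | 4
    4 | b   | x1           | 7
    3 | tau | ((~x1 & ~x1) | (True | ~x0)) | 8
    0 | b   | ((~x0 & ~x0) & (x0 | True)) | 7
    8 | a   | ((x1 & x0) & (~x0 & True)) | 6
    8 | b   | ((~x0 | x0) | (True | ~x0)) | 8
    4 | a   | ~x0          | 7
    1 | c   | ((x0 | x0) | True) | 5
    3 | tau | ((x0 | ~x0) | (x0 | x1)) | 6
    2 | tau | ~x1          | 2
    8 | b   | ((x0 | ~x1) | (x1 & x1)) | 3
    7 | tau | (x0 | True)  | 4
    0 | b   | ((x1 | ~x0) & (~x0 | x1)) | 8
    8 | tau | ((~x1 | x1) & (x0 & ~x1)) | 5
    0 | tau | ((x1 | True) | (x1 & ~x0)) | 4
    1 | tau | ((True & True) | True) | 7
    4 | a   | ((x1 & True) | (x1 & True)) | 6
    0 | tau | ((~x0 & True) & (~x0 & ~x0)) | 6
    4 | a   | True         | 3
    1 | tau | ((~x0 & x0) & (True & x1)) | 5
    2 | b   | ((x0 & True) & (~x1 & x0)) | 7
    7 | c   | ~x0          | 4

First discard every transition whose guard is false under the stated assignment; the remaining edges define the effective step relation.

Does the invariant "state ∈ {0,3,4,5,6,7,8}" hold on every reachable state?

Safe = {0,3,4,5,6,7,8}
Reachable = {0,3,4,6,7,8}
  0: ✓
  3: ✓
  4: ✓
  6: ✓
  7: ✓
  8: ✓

Answer: INVARIANT HOLDS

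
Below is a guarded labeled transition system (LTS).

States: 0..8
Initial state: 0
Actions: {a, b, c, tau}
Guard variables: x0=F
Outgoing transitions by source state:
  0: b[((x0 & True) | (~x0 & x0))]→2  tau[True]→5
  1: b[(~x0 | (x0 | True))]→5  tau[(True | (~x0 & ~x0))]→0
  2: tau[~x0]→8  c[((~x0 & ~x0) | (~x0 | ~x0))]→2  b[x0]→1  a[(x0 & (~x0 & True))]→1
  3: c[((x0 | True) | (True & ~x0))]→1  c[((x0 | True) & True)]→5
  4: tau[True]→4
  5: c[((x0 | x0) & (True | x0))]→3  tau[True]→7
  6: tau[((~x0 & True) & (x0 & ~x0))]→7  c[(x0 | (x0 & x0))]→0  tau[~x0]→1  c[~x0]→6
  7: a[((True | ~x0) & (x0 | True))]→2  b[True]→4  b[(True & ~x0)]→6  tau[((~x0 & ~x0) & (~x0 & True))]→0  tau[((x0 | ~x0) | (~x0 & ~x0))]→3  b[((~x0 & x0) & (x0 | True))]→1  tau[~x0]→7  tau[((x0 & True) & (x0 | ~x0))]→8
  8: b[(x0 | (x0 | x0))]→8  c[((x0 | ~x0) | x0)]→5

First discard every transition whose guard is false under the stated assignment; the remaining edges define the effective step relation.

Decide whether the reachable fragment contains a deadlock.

Answer: DEADLOCK-FREE

Analysis:
R = {0,1,2,3,4,5,6,7,8}
  0: tau→5  [1 out]
  1: b→5  tau→0  [2 out]
  2: c→2  tau→8  [2 out]
  3: c→1  c→5  [2 out]
  4: tau→4  [1 out]
  5: tau→7  [1 out]
  6: c→6  tau→1  [2 out]
  7: a→2  b→4  b→6  tau→0  tau→3  tau→7  [6 out]
  8: c→5  [1 out]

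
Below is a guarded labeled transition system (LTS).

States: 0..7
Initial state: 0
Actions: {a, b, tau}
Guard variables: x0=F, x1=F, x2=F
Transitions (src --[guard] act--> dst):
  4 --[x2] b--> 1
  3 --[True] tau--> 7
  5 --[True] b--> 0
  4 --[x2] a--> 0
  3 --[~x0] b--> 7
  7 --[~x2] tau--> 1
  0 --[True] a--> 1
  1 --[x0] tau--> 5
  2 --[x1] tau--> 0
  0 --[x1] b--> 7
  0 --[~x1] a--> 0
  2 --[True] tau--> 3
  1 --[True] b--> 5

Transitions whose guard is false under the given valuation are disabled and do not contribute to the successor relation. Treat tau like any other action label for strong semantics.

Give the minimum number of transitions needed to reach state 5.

Answer: 2

Working:
Breadth-first toward 5:
  L0 = {0}
  L1 = {1}
  L2 = {5}
depth(5)=2, e.g. a·b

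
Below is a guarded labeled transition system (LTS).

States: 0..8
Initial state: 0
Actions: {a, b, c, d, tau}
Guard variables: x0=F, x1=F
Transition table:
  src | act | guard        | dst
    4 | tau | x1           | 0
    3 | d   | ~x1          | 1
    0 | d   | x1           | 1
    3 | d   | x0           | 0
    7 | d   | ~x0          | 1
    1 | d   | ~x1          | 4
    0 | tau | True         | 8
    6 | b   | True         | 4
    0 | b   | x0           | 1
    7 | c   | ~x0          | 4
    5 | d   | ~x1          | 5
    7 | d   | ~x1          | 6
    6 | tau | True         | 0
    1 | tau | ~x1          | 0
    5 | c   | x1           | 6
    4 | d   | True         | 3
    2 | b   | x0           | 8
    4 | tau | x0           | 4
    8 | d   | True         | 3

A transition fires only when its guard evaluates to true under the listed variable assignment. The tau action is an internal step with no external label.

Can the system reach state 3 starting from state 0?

12 transition(s) survive guard evaluation.
L0 = {0}
L1 = {8}  total {0,8}
L2 = {3}  total {0,3,8}
L3 = {1}  total {0,1,3,8}
L4 = {4}  total {0,1,3,4,8}
Reachable = {0,1,3,4,8}
witness 3: tau·d

Answer: REACHABLE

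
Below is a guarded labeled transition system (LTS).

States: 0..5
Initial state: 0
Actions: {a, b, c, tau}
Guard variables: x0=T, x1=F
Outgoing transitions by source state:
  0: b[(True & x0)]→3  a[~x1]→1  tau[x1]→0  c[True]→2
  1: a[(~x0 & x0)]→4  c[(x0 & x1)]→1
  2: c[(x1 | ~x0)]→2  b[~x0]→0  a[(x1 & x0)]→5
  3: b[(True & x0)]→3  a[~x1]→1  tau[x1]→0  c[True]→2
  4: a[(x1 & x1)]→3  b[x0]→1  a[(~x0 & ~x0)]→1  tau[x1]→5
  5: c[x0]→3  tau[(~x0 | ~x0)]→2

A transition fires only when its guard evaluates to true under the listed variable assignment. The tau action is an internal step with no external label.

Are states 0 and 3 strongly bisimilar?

Answer: BISIMILAR

Trace:
Bisimulation quotient by refinement:
  π0 = {{0,1,2,3,4,5}}
  π1 = {{0,3},{1,2},{4},{5}}
4 equivalence class(es) (converged in 2)
class of 0: {0,3}; class of 3: {0,3}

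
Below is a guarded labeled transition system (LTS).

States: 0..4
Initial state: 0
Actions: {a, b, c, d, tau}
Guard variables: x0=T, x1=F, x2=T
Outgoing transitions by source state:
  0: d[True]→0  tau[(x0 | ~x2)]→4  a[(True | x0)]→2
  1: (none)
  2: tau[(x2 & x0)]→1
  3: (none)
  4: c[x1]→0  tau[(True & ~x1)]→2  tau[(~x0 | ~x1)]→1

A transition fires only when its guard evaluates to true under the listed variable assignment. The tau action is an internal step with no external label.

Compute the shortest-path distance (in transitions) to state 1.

BFS to 1:
  Layer 0: {0}
  Layer 1: {2,4}
  Layer 2: {1}
first hit 1 at d=2 via a·tau

Answer: 2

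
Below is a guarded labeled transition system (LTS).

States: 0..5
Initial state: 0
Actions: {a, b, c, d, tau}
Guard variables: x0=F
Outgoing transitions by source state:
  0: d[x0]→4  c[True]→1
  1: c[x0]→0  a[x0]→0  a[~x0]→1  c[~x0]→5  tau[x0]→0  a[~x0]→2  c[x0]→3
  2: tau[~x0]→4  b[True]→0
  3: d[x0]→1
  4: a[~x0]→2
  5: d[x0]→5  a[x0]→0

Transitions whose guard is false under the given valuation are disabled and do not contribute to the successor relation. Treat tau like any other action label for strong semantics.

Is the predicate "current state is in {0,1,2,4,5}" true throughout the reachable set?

Answer: INVARIANT HOLDS

Analysis:
Allowed set {0,1,2,4,5}
Reach set: {0,1,2,4,5}
  0: safe
  1: safe
  2: safe
  4: safe
  5: safe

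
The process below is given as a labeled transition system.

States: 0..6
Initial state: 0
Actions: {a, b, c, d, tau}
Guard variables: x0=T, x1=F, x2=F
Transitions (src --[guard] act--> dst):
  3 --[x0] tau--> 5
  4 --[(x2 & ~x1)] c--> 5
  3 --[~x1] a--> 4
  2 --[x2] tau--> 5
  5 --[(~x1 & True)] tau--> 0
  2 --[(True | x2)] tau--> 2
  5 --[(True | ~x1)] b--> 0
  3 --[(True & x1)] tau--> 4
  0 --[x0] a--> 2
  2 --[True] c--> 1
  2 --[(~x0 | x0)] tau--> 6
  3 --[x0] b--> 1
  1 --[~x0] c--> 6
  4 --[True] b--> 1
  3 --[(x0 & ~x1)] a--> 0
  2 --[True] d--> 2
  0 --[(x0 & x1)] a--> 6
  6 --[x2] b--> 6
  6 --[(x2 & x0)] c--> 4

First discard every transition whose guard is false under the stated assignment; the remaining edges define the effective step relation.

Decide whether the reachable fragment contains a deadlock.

Answer: DEADLOCK at state 1

Analysis:
Reachable = {0,1,2,6}
  0: a→2  [1 exit(s)]
  1: ∅  [no exit]
  2: c→1  d→2  tau→2  tau→6  [4 exit(s)]
  6: ∅  [no exit]
trace reaching 1: a·c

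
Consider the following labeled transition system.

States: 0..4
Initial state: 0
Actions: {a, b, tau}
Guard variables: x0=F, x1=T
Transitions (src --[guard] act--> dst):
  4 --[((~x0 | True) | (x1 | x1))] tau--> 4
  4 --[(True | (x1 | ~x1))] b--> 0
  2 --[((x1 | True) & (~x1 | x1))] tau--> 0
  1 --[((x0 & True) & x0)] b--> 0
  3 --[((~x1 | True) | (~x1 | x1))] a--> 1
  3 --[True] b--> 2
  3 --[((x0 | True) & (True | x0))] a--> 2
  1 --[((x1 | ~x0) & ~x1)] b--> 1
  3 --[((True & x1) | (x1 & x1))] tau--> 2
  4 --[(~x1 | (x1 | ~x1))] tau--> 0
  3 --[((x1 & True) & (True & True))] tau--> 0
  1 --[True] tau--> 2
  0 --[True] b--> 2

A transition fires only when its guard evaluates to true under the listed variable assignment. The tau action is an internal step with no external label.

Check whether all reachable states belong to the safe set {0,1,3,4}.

Answer: INVARIANT VIOLATED at state 2

Trace:
Inv-set: {0,1,3,4}
R = {0,2}
  0: safe
  2: ✗ unsafe
reach 2 via b — violates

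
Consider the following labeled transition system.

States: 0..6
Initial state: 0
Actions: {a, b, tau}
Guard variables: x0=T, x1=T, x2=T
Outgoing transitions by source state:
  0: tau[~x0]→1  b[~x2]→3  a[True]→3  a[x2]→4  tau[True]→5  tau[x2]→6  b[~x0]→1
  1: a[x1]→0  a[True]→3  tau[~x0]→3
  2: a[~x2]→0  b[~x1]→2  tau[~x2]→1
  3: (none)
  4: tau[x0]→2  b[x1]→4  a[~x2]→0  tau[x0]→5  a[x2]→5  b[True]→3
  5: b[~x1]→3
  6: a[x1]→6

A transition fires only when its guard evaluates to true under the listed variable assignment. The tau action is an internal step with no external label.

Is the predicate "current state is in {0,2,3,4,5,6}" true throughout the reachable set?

Allowed set {0,2,3,4,5,6}
Reach set: {0,2,3,4,5,6}
  0: ok
  2: ok
  3: ok
  4: ok
  5: ok
  6: ok

Answer: INVARIANT HOLDS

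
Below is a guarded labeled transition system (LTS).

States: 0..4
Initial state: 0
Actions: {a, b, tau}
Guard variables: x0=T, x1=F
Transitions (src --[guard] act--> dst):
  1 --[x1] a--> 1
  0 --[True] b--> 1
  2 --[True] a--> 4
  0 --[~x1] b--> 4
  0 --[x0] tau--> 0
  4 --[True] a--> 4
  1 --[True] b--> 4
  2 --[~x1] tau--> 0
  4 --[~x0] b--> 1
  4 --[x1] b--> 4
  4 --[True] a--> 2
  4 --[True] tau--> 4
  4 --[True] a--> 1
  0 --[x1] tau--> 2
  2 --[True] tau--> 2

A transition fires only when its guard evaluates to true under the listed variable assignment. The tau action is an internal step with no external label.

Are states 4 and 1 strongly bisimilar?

Compute ~ classes (split until stable):
  round 0: {{0,1,2,3,4}}
  round 1: {{0},{1},{2,4},{3}}
  round 2: {{0},{1},{2},{3},{4}}
stable after 3 split(s): 5 block(s)
[4]={4}  [1]={1}

Answer: NOT BISIMILAR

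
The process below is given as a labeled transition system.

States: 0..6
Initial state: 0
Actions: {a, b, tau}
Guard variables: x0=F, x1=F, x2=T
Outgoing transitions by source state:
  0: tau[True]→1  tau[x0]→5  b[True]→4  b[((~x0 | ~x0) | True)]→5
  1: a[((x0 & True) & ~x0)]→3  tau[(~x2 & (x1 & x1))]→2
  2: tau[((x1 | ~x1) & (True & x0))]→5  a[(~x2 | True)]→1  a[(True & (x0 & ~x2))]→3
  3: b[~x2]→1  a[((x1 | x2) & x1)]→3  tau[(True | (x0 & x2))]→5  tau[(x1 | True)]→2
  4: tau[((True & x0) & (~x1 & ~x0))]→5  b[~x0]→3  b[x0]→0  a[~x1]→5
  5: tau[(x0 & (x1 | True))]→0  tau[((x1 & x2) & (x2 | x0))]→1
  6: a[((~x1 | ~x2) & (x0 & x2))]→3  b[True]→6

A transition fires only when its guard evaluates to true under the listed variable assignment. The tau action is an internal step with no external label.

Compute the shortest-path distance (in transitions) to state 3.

Answer: 2

Trace:
Breadth-first toward 3:
  L0 = {0}
  L1 = {1,4,5}
  L2 = {3}
depth(3)=2, e.g. b·b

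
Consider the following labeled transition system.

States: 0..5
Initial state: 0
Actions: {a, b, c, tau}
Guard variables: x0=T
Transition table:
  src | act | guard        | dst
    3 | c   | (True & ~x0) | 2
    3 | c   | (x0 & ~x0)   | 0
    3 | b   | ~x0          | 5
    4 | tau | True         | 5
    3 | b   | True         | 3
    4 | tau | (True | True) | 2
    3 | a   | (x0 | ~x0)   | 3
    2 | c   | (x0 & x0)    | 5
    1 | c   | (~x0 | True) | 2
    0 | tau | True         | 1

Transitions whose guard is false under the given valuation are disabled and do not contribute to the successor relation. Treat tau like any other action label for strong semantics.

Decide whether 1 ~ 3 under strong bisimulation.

Bisimulation quotient by refinement:
  round 0: {{0,1,2,3,4,5}}
  round 1: {{0,4},{1,2},{3},{5}}
  round 2: {{0},{1},{2},{3},{4},{5}}
Fixed point at round 3; 6 class(es).
1∈{1}, 3∈{3}

Answer: NOT BISIMILAR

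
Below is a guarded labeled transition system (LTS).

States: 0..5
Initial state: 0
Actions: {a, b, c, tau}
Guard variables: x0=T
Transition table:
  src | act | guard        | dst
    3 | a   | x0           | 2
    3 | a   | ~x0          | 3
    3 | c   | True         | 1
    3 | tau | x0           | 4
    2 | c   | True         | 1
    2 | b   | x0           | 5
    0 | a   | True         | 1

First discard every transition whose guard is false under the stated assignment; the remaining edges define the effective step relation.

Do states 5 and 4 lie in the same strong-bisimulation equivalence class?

Answer: BISIMILAR

Analysis:
Compute ~ classes (split until stable):
  round 0: {{0,1,2,3,4,5}}
  round 1: {{0},{1,4,5},{2},{3}}
Fixed point at round 2; 4 class(es).
[5]={1,4,5}  [4]={1,4,5}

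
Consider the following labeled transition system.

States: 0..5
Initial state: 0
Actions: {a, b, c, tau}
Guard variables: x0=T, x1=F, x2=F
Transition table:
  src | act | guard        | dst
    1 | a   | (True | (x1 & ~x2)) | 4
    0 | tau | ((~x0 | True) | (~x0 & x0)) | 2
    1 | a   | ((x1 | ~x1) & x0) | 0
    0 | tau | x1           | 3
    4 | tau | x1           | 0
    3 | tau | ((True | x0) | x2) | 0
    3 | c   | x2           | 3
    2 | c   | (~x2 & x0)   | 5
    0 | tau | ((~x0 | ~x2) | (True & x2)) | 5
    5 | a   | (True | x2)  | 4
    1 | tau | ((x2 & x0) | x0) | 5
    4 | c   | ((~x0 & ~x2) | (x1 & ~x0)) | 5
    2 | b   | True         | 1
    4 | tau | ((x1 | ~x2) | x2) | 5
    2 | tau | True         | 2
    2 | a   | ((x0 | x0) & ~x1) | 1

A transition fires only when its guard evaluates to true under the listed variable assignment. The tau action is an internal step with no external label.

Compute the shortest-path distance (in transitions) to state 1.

Breadth-first toward 1:
  Layer 0: {0}
  Layer 1: {2,5}
  Layer 2: {1,4}
depth(1)=2, e.g. tau·a

Answer: 2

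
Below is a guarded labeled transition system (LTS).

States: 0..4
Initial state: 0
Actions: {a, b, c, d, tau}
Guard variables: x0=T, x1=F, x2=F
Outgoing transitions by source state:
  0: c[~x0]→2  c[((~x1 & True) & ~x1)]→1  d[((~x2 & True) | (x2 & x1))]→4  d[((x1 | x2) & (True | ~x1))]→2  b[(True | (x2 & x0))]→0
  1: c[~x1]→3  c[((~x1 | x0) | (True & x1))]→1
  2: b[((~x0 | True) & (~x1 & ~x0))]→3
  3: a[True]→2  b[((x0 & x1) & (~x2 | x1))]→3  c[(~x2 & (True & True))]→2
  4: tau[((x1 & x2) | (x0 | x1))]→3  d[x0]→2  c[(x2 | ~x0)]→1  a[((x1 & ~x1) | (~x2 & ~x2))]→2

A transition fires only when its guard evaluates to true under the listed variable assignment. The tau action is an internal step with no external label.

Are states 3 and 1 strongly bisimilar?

Answer: NOT BISIMILAR

Working:
Bisimulation quotient by refinement:
  P[0] = {{0,1,2,3,4}}
  P[1] = {{0},{1},{2},{3},{4}}
Fixed point at round 2; 5 class(es).
[3]={3}  [1]={1}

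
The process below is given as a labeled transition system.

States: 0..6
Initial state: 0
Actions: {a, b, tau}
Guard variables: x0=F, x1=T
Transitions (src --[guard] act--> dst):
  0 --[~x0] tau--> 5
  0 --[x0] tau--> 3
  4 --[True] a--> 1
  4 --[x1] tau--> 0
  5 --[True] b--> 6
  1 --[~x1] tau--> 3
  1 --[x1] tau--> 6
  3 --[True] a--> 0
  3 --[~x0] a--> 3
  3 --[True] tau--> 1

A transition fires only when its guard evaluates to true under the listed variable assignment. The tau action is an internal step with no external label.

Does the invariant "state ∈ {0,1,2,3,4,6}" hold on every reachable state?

Answer: INVARIANT VIOLATED at state 5

Working:
Safe = {0,1,2,3,4,6}
Reachable = {0,5,6}
  0: ✓
  5: VIOLATES
  6: ✓
counterexample path to 5: tau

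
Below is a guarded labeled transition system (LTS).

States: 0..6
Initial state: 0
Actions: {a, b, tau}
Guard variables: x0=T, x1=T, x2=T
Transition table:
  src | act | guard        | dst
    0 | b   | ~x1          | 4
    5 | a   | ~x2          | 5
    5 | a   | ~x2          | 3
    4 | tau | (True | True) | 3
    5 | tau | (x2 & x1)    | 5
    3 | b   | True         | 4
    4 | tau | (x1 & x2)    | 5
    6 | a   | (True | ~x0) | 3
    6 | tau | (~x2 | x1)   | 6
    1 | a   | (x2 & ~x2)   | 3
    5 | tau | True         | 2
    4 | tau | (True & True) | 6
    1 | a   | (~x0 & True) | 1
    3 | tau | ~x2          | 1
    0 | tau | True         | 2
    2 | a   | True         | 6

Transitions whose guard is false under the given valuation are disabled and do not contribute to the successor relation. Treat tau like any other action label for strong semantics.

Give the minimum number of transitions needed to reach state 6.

Layered search for 6:
  L0 = {0}
  L1 = {2}
  L2 = {6}
depth(6)=2, e.g. tau·a

Answer: 2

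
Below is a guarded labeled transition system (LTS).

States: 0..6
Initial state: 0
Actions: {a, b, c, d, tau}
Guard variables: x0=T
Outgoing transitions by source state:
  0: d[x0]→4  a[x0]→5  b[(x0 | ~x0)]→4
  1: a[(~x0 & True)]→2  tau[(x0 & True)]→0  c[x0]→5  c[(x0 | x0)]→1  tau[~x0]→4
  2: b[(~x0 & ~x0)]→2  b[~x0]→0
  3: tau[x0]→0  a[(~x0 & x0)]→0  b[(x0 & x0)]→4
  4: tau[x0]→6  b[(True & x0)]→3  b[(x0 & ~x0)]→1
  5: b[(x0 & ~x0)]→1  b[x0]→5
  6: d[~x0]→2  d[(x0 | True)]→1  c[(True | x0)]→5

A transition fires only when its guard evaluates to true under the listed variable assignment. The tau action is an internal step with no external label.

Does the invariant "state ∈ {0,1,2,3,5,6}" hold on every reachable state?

Answer: INVARIANT VIOLATED at state 4

Working:
Allowed set {0,1,2,3,5,6}
R = {0,1,3,4,5,6}
  0: ✓
  1: ✓
  3: ✓
  4: ✗ unsafe
  5: ✓
  6: ✓
witness against invariant: d → 4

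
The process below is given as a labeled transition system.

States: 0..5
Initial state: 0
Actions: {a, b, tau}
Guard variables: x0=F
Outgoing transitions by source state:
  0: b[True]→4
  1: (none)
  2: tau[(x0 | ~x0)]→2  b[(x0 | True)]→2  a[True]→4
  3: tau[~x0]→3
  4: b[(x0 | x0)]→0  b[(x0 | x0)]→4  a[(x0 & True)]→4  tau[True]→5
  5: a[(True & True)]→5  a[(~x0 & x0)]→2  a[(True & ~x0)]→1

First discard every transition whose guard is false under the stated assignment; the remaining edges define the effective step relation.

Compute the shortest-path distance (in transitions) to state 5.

Layered search for 5:
  L0 = {0}
  L1 = {4}
  L2 = {5}
first hit 5 at d=2 via b·tau

Answer: 2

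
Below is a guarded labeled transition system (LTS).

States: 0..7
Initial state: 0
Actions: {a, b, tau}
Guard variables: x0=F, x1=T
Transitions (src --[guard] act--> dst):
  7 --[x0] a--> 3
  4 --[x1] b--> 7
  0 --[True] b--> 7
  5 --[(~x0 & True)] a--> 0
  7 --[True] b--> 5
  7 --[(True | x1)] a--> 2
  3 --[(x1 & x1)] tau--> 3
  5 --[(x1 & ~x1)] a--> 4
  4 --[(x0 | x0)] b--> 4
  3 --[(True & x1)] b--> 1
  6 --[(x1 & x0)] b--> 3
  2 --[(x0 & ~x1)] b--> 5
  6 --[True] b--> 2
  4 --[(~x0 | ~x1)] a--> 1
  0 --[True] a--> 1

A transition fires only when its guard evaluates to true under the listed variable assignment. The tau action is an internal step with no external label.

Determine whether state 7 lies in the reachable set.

After dropping false guards: 10 live edges.
Layer 0: {0}
Layer 1: {1,7}  cumulative {0,1,7}
Layer 2: {2,5}  cumulative {0,1,2,5,7}
Reach set: {0,1,2,5,7}
Path to 7: b

Answer: REACHABLE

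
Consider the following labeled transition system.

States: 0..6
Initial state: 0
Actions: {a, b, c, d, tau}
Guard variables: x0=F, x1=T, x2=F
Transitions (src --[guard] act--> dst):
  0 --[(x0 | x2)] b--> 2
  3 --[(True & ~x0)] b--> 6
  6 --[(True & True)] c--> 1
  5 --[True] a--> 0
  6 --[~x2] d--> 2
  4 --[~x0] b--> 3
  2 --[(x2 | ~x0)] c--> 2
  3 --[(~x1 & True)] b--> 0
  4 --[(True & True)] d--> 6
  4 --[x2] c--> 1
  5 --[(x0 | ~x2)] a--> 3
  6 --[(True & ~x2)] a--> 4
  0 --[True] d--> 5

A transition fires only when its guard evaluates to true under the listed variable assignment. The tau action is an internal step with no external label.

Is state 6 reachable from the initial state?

After dropping false guards: 10 live edges.
L0 = {0}
L1 = {5}  cumulative {0,5}
L2 = {3}  cumulative {0,3,5}
L3 = {6}  cumulative {0,3,5,6}
L4 = {1,2,4}  cumulative {0,1,2,3,4,5,6}
Reachable = {0,1,2,3,4,5,6}
Path to 6: d·a·b

Answer: REACHABLE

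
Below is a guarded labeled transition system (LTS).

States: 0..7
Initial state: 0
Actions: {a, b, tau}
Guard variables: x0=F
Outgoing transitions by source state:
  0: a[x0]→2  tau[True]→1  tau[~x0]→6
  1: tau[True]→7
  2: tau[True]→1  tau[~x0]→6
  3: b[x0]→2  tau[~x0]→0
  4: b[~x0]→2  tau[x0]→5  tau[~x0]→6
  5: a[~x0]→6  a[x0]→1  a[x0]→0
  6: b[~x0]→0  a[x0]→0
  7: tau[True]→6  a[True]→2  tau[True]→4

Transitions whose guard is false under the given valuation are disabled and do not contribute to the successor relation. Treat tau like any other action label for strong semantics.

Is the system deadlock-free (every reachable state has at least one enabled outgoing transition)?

Answer: DEADLOCK-FREE

Working:
R = {0,1,2,4,6,7}
  0: tau→1  tau→6  [2 out]
  1: tau→7  [1 out]
  2: tau→1  tau→6  [2 out]
  4: b→2  tau→6  [2 out]
  6: b→0  [1 out]
  7: a→2  tau→4  tau→6  [3 out]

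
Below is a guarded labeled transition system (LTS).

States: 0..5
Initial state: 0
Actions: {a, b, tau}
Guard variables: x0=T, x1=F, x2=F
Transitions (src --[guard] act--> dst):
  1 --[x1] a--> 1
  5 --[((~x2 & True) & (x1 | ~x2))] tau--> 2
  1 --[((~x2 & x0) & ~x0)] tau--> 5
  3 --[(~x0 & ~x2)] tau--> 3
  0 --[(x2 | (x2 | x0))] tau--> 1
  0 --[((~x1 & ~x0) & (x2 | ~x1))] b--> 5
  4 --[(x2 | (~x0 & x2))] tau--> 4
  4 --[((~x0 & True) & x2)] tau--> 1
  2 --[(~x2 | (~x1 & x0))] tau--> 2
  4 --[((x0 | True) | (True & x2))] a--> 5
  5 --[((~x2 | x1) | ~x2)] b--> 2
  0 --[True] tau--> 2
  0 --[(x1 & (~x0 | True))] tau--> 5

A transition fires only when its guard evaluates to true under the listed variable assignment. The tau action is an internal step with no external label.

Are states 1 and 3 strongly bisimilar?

Bisimulation quotient by refinement:
  round 0: {{0,1,2,3,4,5}}
  round 1: {{0,2},{1,3},{4},{5}}
  round 2: {{0},{1,3},{2},{4},{5}}
stable after 3 split(s): 5 block(s)
1∈{1,3}, 3∈{1,3}

Answer: BISIMILAR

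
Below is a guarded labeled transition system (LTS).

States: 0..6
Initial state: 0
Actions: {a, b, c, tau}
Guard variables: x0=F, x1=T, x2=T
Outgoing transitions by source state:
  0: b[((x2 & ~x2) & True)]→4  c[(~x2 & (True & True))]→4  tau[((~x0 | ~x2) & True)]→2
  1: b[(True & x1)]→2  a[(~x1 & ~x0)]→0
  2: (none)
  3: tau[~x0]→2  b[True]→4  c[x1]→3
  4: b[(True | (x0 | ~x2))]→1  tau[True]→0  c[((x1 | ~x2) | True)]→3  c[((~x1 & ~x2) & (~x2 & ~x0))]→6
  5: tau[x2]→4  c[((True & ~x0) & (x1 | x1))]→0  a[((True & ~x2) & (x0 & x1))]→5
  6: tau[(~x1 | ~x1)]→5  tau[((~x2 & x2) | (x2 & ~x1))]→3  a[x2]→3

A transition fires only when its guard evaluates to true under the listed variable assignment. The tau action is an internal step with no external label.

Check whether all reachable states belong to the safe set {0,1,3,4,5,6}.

Safe = {0,1,3,4,5,6}
Reachable = {0,2}
  0: ✓
  2: VIOLATES
witness against invariant: tau → 2

Answer: INVARIANT VIOLATED at state 2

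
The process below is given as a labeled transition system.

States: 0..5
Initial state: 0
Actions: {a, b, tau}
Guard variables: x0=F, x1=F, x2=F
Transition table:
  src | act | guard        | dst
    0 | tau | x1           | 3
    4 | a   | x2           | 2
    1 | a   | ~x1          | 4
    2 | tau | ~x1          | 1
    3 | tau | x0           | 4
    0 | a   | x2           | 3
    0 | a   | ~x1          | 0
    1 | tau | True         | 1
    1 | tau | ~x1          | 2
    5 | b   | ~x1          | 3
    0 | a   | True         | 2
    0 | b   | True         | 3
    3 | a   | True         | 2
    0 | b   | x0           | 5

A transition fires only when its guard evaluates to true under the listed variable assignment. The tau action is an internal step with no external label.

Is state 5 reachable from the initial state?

After dropping false guards: 9 live edges.
L0 = {0}
L1 = {2,3}  cumulative {0,2,3}
L2 = {1}  cumulative {0,1,2,3}
L3 = {4}  cumulative {0,1,2,3,4}
Reach set: {0,1,2,3,4}

Answer: UNREACHABLE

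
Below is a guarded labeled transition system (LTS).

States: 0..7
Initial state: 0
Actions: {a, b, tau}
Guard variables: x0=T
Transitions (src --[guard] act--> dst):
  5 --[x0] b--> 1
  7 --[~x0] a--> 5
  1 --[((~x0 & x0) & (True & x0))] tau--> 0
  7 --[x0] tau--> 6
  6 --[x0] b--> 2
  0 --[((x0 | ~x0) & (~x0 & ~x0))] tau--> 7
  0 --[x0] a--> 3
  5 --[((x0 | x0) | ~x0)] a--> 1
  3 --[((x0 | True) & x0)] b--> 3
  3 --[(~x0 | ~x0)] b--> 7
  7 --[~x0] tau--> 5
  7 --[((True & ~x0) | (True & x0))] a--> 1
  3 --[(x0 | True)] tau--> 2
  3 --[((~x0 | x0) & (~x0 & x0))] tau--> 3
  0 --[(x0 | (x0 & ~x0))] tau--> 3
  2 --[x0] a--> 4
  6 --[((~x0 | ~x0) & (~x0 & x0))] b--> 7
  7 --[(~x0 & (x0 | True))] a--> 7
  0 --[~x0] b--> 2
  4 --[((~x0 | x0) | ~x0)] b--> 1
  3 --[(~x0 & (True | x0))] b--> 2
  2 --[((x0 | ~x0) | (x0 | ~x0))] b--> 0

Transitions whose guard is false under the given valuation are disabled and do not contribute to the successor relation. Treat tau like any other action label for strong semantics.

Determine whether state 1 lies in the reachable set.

12 transition(s) survive guard evaluation.
L0 = {0}
L1 = {3}  now seen {0,3}
L2 = {2}  now seen {0,2,3}
L3 = {4}  now seen {0,2,3,4}
L4 = {1}  now seen {0,1,2,3,4}
Reach set: {0,1,2,3,4}
witness 1: a·tau·a·b

Answer: REACHABLE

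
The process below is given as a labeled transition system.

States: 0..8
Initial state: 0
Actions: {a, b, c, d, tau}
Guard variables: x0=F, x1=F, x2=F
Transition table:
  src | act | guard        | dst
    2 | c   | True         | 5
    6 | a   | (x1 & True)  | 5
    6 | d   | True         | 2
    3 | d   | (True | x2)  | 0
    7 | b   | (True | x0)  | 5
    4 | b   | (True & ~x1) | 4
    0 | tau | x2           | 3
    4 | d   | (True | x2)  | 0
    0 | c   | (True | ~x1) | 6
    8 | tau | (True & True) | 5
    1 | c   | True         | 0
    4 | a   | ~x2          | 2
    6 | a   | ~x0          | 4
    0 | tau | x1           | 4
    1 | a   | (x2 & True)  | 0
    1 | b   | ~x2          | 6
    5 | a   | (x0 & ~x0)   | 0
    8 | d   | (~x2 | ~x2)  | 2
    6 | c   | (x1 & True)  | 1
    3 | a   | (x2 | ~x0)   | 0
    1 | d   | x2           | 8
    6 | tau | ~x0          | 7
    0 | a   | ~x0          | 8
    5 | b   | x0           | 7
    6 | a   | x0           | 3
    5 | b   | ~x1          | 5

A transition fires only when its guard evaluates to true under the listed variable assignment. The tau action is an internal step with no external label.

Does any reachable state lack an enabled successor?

Reach set: {0,2,4,5,6,7,8}
  0: a→8  c→6  [deg 2]
  2: c→5  [deg 1]
  4: a→2  b→4  d→0  [deg 3]
  5: b→5  [deg 1]
  6: a→4  d→2  tau→7  [deg 3]
  7: b→5  [deg 1]
  8: d→2  tau→5  [deg 2]

Answer: DEADLOCK-FREE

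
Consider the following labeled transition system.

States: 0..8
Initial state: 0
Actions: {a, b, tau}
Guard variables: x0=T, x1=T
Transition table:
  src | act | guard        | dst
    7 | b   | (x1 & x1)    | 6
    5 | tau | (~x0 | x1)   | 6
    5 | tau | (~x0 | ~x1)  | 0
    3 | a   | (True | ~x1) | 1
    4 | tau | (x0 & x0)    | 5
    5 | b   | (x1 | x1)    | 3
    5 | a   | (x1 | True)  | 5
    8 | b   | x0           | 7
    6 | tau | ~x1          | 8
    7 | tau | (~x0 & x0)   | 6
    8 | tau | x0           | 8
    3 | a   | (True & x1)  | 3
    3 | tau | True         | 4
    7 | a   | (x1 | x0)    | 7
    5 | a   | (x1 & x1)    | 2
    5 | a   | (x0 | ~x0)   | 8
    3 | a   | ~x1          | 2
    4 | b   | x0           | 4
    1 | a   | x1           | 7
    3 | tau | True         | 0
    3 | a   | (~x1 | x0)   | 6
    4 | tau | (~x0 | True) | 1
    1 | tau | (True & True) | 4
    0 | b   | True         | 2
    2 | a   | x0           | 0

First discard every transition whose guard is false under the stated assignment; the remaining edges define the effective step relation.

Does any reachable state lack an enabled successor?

Reachable = {0,2}
  0: b→2  [1 exit(s)]
  2: a→0  [1 exit(s)]

Answer: DEADLOCK-FREE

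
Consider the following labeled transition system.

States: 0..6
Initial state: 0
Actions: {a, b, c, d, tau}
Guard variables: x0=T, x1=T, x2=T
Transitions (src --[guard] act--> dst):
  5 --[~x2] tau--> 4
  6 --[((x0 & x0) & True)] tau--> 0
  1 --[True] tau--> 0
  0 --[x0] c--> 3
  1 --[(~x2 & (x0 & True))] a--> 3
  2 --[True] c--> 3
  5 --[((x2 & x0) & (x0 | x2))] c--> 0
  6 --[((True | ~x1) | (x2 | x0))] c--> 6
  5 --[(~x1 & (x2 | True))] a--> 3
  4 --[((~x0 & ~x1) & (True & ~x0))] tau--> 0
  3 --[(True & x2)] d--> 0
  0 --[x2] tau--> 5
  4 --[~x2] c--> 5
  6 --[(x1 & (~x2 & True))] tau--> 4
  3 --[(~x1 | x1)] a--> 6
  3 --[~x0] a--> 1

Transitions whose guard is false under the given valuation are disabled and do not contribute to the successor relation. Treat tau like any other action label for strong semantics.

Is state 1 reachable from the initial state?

Answer: UNREACHABLE

Trace:
Guard filter leaves 9 enabled edge(s).
depth 0: {0}
depth 1: {3,5}  now seen {0,3,5}
depth 2: {6}  now seen {0,3,5,6}
Reach set: {0,3,5,6}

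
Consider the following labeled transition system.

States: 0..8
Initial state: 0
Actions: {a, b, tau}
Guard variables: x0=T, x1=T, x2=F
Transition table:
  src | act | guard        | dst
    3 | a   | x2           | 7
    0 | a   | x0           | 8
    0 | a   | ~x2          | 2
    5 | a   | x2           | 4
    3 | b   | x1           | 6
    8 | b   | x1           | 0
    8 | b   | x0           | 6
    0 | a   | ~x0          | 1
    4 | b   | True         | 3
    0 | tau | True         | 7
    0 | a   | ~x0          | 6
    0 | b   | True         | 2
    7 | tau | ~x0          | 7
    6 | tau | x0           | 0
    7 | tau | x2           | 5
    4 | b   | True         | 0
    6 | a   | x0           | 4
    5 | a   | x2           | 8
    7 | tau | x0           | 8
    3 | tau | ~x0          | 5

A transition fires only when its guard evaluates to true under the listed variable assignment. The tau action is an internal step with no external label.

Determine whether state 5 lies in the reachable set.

Answer: UNREACHABLE

Working:
Guard filter leaves 12 enabled edge(s).
Layer 0: {0}
Layer 1: {2,7,8}  total {0,2,7,8}
Layer 2: {6}  total {0,2,6,7,8}
Layer 3: {4}  total {0,2,4,6,7,8}
Layer 4: {3}  total {0,2,3,4,6,7,8}
Reachable = {0,2,3,4,6,7,8}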